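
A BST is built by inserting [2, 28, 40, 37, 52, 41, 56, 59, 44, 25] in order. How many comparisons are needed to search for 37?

Search path for 37: 2 -> 28 -> 40 -> 37
Found: True
Comparisons: 4


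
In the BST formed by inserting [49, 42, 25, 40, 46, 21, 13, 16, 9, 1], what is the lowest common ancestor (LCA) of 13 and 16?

Tree insertion order: [49, 42, 25, 40, 46, 21, 13, 16, 9, 1]
Tree (level-order array): [49, 42, None, 25, 46, 21, 40, None, None, 13, None, None, None, 9, 16, 1]
In a BST, the LCA of p=13, q=16 is the first node v on the
root-to-leaf path with p <= v <= q (go left if both < v, right if both > v).
Walk from root:
  at 49: both 13 and 16 < 49, go left
  at 42: both 13 and 16 < 42, go left
  at 25: both 13 and 16 < 25, go left
  at 21: both 13 and 16 < 21, go left
  at 13: 13 <= 13 <= 16, this is the LCA
LCA = 13


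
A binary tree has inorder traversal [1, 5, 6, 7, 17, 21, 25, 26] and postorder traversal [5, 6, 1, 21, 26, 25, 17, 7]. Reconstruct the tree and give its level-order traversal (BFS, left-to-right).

Inorder:   [1, 5, 6, 7, 17, 21, 25, 26]
Postorder: [5, 6, 1, 21, 26, 25, 17, 7]
Algorithm: postorder visits root last, so walk postorder right-to-left;
each value is the root of the current inorder slice — split it at that
value, recurse on the right subtree first, then the left.
Recursive splits:
  root=7; inorder splits into left=[1, 5, 6], right=[17, 21, 25, 26]
  root=17; inorder splits into left=[], right=[21, 25, 26]
  root=25; inorder splits into left=[21], right=[26]
  root=26; inorder splits into left=[], right=[]
  root=21; inorder splits into left=[], right=[]
  root=1; inorder splits into left=[], right=[5, 6]
  root=6; inorder splits into left=[5], right=[]
  root=5; inorder splits into left=[], right=[]
Reconstructed level-order: [7, 1, 17, 6, 25, 5, 21, 26]


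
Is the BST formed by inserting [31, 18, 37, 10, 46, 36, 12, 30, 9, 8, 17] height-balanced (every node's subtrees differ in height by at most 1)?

Tree (level-order array): [31, 18, 37, 10, 30, 36, 46, 9, 12, None, None, None, None, None, None, 8, None, None, 17]
Definition: a tree is height-balanced if, at every node, |h(left) - h(right)| <= 1 (empty subtree has height -1).
Bottom-up per-node check:
  node 8: h_left=-1, h_right=-1, diff=0 [OK], height=0
  node 9: h_left=0, h_right=-1, diff=1 [OK], height=1
  node 17: h_left=-1, h_right=-1, diff=0 [OK], height=0
  node 12: h_left=-1, h_right=0, diff=1 [OK], height=1
  node 10: h_left=1, h_right=1, diff=0 [OK], height=2
  node 30: h_left=-1, h_right=-1, diff=0 [OK], height=0
  node 18: h_left=2, h_right=0, diff=2 [FAIL (|2-0|=2 > 1)], height=3
  node 36: h_left=-1, h_right=-1, diff=0 [OK], height=0
  node 46: h_left=-1, h_right=-1, diff=0 [OK], height=0
  node 37: h_left=0, h_right=0, diff=0 [OK], height=1
  node 31: h_left=3, h_right=1, diff=2 [FAIL (|3-1|=2 > 1)], height=4
Node 18 violates the condition: |2 - 0| = 2 > 1.
Result: Not balanced


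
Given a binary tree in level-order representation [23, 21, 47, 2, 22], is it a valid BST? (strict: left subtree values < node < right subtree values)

Level-order array: [23, 21, 47, 2, 22]
Validate using subtree bounds (lo, hi): at each node, require lo < value < hi,
then recurse left with hi=value and right with lo=value.
Preorder trace (stopping at first violation):
  at node 23 with bounds (-inf, +inf): OK
  at node 21 with bounds (-inf, 23): OK
  at node 2 with bounds (-inf, 21): OK
  at node 22 with bounds (21, 23): OK
  at node 47 with bounds (23, +inf): OK
No violation found at any node.
Result: Valid BST


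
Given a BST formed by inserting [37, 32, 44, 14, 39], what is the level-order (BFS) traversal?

Tree insertion order: [37, 32, 44, 14, 39]
Tree (level-order array): [37, 32, 44, 14, None, 39]
BFS from the root, enqueuing left then right child of each popped node:
  queue [37] -> pop 37, enqueue [32, 44], visited so far: [37]
  queue [32, 44] -> pop 32, enqueue [14], visited so far: [37, 32]
  queue [44, 14] -> pop 44, enqueue [39], visited so far: [37, 32, 44]
  queue [14, 39] -> pop 14, enqueue [none], visited so far: [37, 32, 44, 14]
  queue [39] -> pop 39, enqueue [none], visited so far: [37, 32, 44, 14, 39]
Result: [37, 32, 44, 14, 39]


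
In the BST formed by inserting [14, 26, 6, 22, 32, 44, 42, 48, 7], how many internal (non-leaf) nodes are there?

Tree built from: [14, 26, 6, 22, 32, 44, 42, 48, 7]
Tree (level-order array): [14, 6, 26, None, 7, 22, 32, None, None, None, None, None, 44, 42, 48]
Rule: An internal node has at least one child.
Per-node child counts:
  node 14: 2 child(ren)
  node 6: 1 child(ren)
  node 7: 0 child(ren)
  node 26: 2 child(ren)
  node 22: 0 child(ren)
  node 32: 1 child(ren)
  node 44: 2 child(ren)
  node 42: 0 child(ren)
  node 48: 0 child(ren)
Matching nodes: [14, 6, 26, 32, 44]
Count of internal (non-leaf) nodes: 5


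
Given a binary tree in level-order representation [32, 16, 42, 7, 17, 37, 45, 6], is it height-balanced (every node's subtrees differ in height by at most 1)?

Tree (level-order array): [32, 16, 42, 7, 17, 37, 45, 6]
Definition: a tree is height-balanced if, at every node, |h(left) - h(right)| <= 1 (empty subtree has height -1).
Bottom-up per-node check:
  node 6: h_left=-1, h_right=-1, diff=0 [OK], height=0
  node 7: h_left=0, h_right=-1, diff=1 [OK], height=1
  node 17: h_left=-1, h_right=-1, diff=0 [OK], height=0
  node 16: h_left=1, h_right=0, diff=1 [OK], height=2
  node 37: h_left=-1, h_right=-1, diff=0 [OK], height=0
  node 45: h_left=-1, h_right=-1, diff=0 [OK], height=0
  node 42: h_left=0, h_right=0, diff=0 [OK], height=1
  node 32: h_left=2, h_right=1, diff=1 [OK], height=3
All nodes satisfy the balance condition.
Result: Balanced


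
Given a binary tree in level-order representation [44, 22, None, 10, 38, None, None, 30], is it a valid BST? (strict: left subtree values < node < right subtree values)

Level-order array: [44, 22, None, 10, 38, None, None, 30]
Validate using subtree bounds (lo, hi): at each node, require lo < value < hi,
then recurse left with hi=value and right with lo=value.
Preorder trace (stopping at first violation):
  at node 44 with bounds (-inf, +inf): OK
  at node 22 with bounds (-inf, 44): OK
  at node 10 with bounds (-inf, 22): OK
  at node 38 with bounds (22, 44): OK
  at node 30 with bounds (22, 38): OK
No violation found at any node.
Result: Valid BST


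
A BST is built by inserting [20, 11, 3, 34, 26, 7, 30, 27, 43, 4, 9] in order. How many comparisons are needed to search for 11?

Search path for 11: 20 -> 11
Found: True
Comparisons: 2


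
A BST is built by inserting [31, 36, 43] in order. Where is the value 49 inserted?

Starting tree (level order): [31, None, 36, None, 43]
Insertion path: 31 -> 36 -> 43
Result: insert 49 as right child of 43
Final tree (level order): [31, None, 36, None, 43, None, 49]


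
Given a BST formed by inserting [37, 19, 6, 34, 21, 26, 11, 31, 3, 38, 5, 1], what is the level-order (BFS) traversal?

Tree insertion order: [37, 19, 6, 34, 21, 26, 11, 31, 3, 38, 5, 1]
Tree (level-order array): [37, 19, 38, 6, 34, None, None, 3, 11, 21, None, 1, 5, None, None, None, 26, None, None, None, None, None, 31]
BFS from the root, enqueuing left then right child of each popped node:
  queue [37] -> pop 37, enqueue [19, 38], visited so far: [37]
  queue [19, 38] -> pop 19, enqueue [6, 34], visited so far: [37, 19]
  queue [38, 6, 34] -> pop 38, enqueue [none], visited so far: [37, 19, 38]
  queue [6, 34] -> pop 6, enqueue [3, 11], visited so far: [37, 19, 38, 6]
  queue [34, 3, 11] -> pop 34, enqueue [21], visited so far: [37, 19, 38, 6, 34]
  queue [3, 11, 21] -> pop 3, enqueue [1, 5], visited so far: [37, 19, 38, 6, 34, 3]
  queue [11, 21, 1, 5] -> pop 11, enqueue [none], visited so far: [37, 19, 38, 6, 34, 3, 11]
  queue [21, 1, 5] -> pop 21, enqueue [26], visited so far: [37, 19, 38, 6, 34, 3, 11, 21]
  queue [1, 5, 26] -> pop 1, enqueue [none], visited so far: [37, 19, 38, 6, 34, 3, 11, 21, 1]
  queue [5, 26] -> pop 5, enqueue [none], visited so far: [37, 19, 38, 6, 34, 3, 11, 21, 1, 5]
  queue [26] -> pop 26, enqueue [31], visited so far: [37, 19, 38, 6, 34, 3, 11, 21, 1, 5, 26]
  queue [31] -> pop 31, enqueue [none], visited so far: [37, 19, 38, 6, 34, 3, 11, 21, 1, 5, 26, 31]
Result: [37, 19, 38, 6, 34, 3, 11, 21, 1, 5, 26, 31]


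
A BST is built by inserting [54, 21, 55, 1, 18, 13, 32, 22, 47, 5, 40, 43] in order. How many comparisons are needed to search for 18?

Search path for 18: 54 -> 21 -> 1 -> 18
Found: True
Comparisons: 4


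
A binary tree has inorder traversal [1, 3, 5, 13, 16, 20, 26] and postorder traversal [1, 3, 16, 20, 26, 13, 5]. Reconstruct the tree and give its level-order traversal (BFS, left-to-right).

Inorder:   [1, 3, 5, 13, 16, 20, 26]
Postorder: [1, 3, 16, 20, 26, 13, 5]
Algorithm: postorder visits root last, so walk postorder right-to-left;
each value is the root of the current inorder slice — split it at that
value, recurse on the right subtree first, then the left.
Recursive splits:
  root=5; inorder splits into left=[1, 3], right=[13, 16, 20, 26]
  root=13; inorder splits into left=[], right=[16, 20, 26]
  root=26; inorder splits into left=[16, 20], right=[]
  root=20; inorder splits into left=[16], right=[]
  root=16; inorder splits into left=[], right=[]
  root=3; inorder splits into left=[1], right=[]
  root=1; inorder splits into left=[], right=[]
Reconstructed level-order: [5, 3, 13, 1, 26, 20, 16]


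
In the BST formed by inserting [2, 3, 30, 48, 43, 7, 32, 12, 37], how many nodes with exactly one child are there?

Tree built from: [2, 3, 30, 48, 43, 7, 32, 12, 37]
Tree (level-order array): [2, None, 3, None, 30, 7, 48, None, 12, 43, None, None, None, 32, None, None, 37]
Rule: These are nodes with exactly 1 non-null child.
Per-node child counts:
  node 2: 1 child(ren)
  node 3: 1 child(ren)
  node 30: 2 child(ren)
  node 7: 1 child(ren)
  node 12: 0 child(ren)
  node 48: 1 child(ren)
  node 43: 1 child(ren)
  node 32: 1 child(ren)
  node 37: 0 child(ren)
Matching nodes: [2, 3, 7, 48, 43, 32]
Count of nodes with exactly one child: 6


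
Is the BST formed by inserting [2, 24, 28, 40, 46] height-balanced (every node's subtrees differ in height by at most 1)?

Tree (level-order array): [2, None, 24, None, 28, None, 40, None, 46]
Definition: a tree is height-balanced if, at every node, |h(left) - h(right)| <= 1 (empty subtree has height -1).
Bottom-up per-node check:
  node 46: h_left=-1, h_right=-1, diff=0 [OK], height=0
  node 40: h_left=-1, h_right=0, diff=1 [OK], height=1
  node 28: h_left=-1, h_right=1, diff=2 [FAIL (|-1-1|=2 > 1)], height=2
  node 24: h_left=-1, h_right=2, diff=3 [FAIL (|-1-2|=3 > 1)], height=3
  node 2: h_left=-1, h_right=3, diff=4 [FAIL (|-1-3|=4 > 1)], height=4
Node 28 violates the condition: |-1 - 1| = 2 > 1.
Result: Not balanced


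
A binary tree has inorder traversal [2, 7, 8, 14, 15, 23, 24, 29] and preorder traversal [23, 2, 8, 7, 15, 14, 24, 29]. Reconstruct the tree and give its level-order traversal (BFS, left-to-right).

Inorder:  [2, 7, 8, 14, 15, 23, 24, 29]
Preorder: [23, 2, 8, 7, 15, 14, 24, 29]
Algorithm: preorder visits root first, so consume preorder in order;
for each root, split the current inorder slice at that value into
left-subtree inorder and right-subtree inorder, then recurse.
Recursive splits:
  root=23; inorder splits into left=[2, 7, 8, 14, 15], right=[24, 29]
  root=2; inorder splits into left=[], right=[7, 8, 14, 15]
  root=8; inorder splits into left=[7], right=[14, 15]
  root=7; inorder splits into left=[], right=[]
  root=15; inorder splits into left=[14], right=[]
  root=14; inorder splits into left=[], right=[]
  root=24; inorder splits into left=[], right=[29]
  root=29; inorder splits into left=[], right=[]
Reconstructed level-order: [23, 2, 24, 8, 29, 7, 15, 14]


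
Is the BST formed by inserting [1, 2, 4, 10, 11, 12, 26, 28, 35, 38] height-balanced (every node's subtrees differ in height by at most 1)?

Tree (level-order array): [1, None, 2, None, 4, None, 10, None, 11, None, 12, None, 26, None, 28, None, 35, None, 38]
Definition: a tree is height-balanced if, at every node, |h(left) - h(right)| <= 1 (empty subtree has height -1).
Bottom-up per-node check:
  node 38: h_left=-1, h_right=-1, diff=0 [OK], height=0
  node 35: h_left=-1, h_right=0, diff=1 [OK], height=1
  node 28: h_left=-1, h_right=1, diff=2 [FAIL (|-1-1|=2 > 1)], height=2
  node 26: h_left=-1, h_right=2, diff=3 [FAIL (|-1-2|=3 > 1)], height=3
  node 12: h_left=-1, h_right=3, diff=4 [FAIL (|-1-3|=4 > 1)], height=4
  node 11: h_left=-1, h_right=4, diff=5 [FAIL (|-1-4|=5 > 1)], height=5
  node 10: h_left=-1, h_right=5, diff=6 [FAIL (|-1-5|=6 > 1)], height=6
  node 4: h_left=-1, h_right=6, diff=7 [FAIL (|-1-6|=7 > 1)], height=7
  node 2: h_left=-1, h_right=7, diff=8 [FAIL (|-1-7|=8 > 1)], height=8
  node 1: h_left=-1, h_right=8, diff=9 [FAIL (|-1-8|=9 > 1)], height=9
Node 28 violates the condition: |-1 - 1| = 2 > 1.
Result: Not balanced


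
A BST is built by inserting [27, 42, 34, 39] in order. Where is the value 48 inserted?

Starting tree (level order): [27, None, 42, 34, None, None, 39]
Insertion path: 27 -> 42
Result: insert 48 as right child of 42
Final tree (level order): [27, None, 42, 34, 48, None, 39]


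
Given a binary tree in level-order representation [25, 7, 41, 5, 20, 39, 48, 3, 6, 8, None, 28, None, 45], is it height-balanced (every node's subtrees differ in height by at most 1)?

Tree (level-order array): [25, 7, 41, 5, 20, 39, 48, 3, 6, 8, None, 28, None, 45]
Definition: a tree is height-balanced if, at every node, |h(left) - h(right)| <= 1 (empty subtree has height -1).
Bottom-up per-node check:
  node 3: h_left=-1, h_right=-1, diff=0 [OK], height=0
  node 6: h_left=-1, h_right=-1, diff=0 [OK], height=0
  node 5: h_left=0, h_right=0, diff=0 [OK], height=1
  node 8: h_left=-1, h_right=-1, diff=0 [OK], height=0
  node 20: h_left=0, h_right=-1, diff=1 [OK], height=1
  node 7: h_left=1, h_right=1, diff=0 [OK], height=2
  node 28: h_left=-1, h_right=-1, diff=0 [OK], height=0
  node 39: h_left=0, h_right=-1, diff=1 [OK], height=1
  node 45: h_left=-1, h_right=-1, diff=0 [OK], height=0
  node 48: h_left=0, h_right=-1, diff=1 [OK], height=1
  node 41: h_left=1, h_right=1, diff=0 [OK], height=2
  node 25: h_left=2, h_right=2, diff=0 [OK], height=3
All nodes satisfy the balance condition.
Result: Balanced


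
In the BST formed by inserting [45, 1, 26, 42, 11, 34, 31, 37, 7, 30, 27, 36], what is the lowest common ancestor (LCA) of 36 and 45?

Tree insertion order: [45, 1, 26, 42, 11, 34, 31, 37, 7, 30, 27, 36]
Tree (level-order array): [45, 1, None, None, 26, 11, 42, 7, None, 34, None, None, None, 31, 37, 30, None, 36, None, 27]
In a BST, the LCA of p=36, q=45 is the first node v on the
root-to-leaf path with p <= v <= q (go left if both < v, right if both > v).
Walk from root:
  at 45: 36 <= 45 <= 45, this is the LCA
LCA = 45


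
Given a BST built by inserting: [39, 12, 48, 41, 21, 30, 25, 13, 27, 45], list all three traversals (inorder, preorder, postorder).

Tree insertion order: [39, 12, 48, 41, 21, 30, 25, 13, 27, 45]
Tree (level-order array): [39, 12, 48, None, 21, 41, None, 13, 30, None, 45, None, None, 25, None, None, None, None, 27]
Inorder (L, root, R): [12, 13, 21, 25, 27, 30, 39, 41, 45, 48]
Preorder (root, L, R): [39, 12, 21, 13, 30, 25, 27, 48, 41, 45]
Postorder (L, R, root): [13, 27, 25, 30, 21, 12, 45, 41, 48, 39]


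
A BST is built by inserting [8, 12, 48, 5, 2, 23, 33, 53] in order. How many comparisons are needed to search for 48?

Search path for 48: 8 -> 12 -> 48
Found: True
Comparisons: 3


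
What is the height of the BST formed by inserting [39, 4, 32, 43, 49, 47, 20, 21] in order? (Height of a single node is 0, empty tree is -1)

Insertion order: [39, 4, 32, 43, 49, 47, 20, 21]
Tree (level-order array): [39, 4, 43, None, 32, None, 49, 20, None, 47, None, None, 21]
Compute height bottom-up (empty subtree = -1):
  height(21) = 1 + max(-1, -1) = 0
  height(20) = 1 + max(-1, 0) = 1
  height(32) = 1 + max(1, -1) = 2
  height(4) = 1 + max(-1, 2) = 3
  height(47) = 1 + max(-1, -1) = 0
  height(49) = 1 + max(0, -1) = 1
  height(43) = 1 + max(-1, 1) = 2
  height(39) = 1 + max(3, 2) = 4
Height = 4


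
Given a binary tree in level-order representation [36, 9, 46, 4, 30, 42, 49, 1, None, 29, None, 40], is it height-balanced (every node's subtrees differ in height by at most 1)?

Tree (level-order array): [36, 9, 46, 4, 30, 42, 49, 1, None, 29, None, 40]
Definition: a tree is height-balanced if, at every node, |h(left) - h(right)| <= 1 (empty subtree has height -1).
Bottom-up per-node check:
  node 1: h_left=-1, h_right=-1, diff=0 [OK], height=0
  node 4: h_left=0, h_right=-1, diff=1 [OK], height=1
  node 29: h_left=-1, h_right=-1, diff=0 [OK], height=0
  node 30: h_left=0, h_right=-1, diff=1 [OK], height=1
  node 9: h_left=1, h_right=1, diff=0 [OK], height=2
  node 40: h_left=-1, h_right=-1, diff=0 [OK], height=0
  node 42: h_left=0, h_right=-1, diff=1 [OK], height=1
  node 49: h_left=-1, h_right=-1, diff=0 [OK], height=0
  node 46: h_left=1, h_right=0, diff=1 [OK], height=2
  node 36: h_left=2, h_right=2, diff=0 [OK], height=3
All nodes satisfy the balance condition.
Result: Balanced


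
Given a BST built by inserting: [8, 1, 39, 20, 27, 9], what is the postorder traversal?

Tree insertion order: [8, 1, 39, 20, 27, 9]
Tree (level-order array): [8, 1, 39, None, None, 20, None, 9, 27]
Postorder traversal: [1, 9, 27, 20, 39, 8]


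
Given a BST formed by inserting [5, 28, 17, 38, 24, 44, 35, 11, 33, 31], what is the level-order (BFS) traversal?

Tree insertion order: [5, 28, 17, 38, 24, 44, 35, 11, 33, 31]
Tree (level-order array): [5, None, 28, 17, 38, 11, 24, 35, 44, None, None, None, None, 33, None, None, None, 31]
BFS from the root, enqueuing left then right child of each popped node:
  queue [5] -> pop 5, enqueue [28], visited so far: [5]
  queue [28] -> pop 28, enqueue [17, 38], visited so far: [5, 28]
  queue [17, 38] -> pop 17, enqueue [11, 24], visited so far: [5, 28, 17]
  queue [38, 11, 24] -> pop 38, enqueue [35, 44], visited so far: [5, 28, 17, 38]
  queue [11, 24, 35, 44] -> pop 11, enqueue [none], visited so far: [5, 28, 17, 38, 11]
  queue [24, 35, 44] -> pop 24, enqueue [none], visited so far: [5, 28, 17, 38, 11, 24]
  queue [35, 44] -> pop 35, enqueue [33], visited so far: [5, 28, 17, 38, 11, 24, 35]
  queue [44, 33] -> pop 44, enqueue [none], visited so far: [5, 28, 17, 38, 11, 24, 35, 44]
  queue [33] -> pop 33, enqueue [31], visited so far: [5, 28, 17, 38, 11, 24, 35, 44, 33]
  queue [31] -> pop 31, enqueue [none], visited so far: [5, 28, 17, 38, 11, 24, 35, 44, 33, 31]
Result: [5, 28, 17, 38, 11, 24, 35, 44, 33, 31]


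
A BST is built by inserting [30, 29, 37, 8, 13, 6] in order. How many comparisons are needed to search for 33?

Search path for 33: 30 -> 37
Found: False
Comparisons: 2


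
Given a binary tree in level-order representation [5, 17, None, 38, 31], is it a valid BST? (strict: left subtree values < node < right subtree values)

Level-order array: [5, 17, None, 38, 31]
Validate using subtree bounds (lo, hi): at each node, require lo < value < hi,
then recurse left with hi=value and right with lo=value.
Preorder trace (stopping at first violation):
  at node 5 with bounds (-inf, +inf): OK
  at node 17 with bounds (-inf, 5): VIOLATION
Node 17 violates its bound: not (-inf < 17 < 5).
Result: Not a valid BST


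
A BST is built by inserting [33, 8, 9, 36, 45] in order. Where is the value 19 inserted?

Starting tree (level order): [33, 8, 36, None, 9, None, 45]
Insertion path: 33 -> 8 -> 9
Result: insert 19 as right child of 9
Final tree (level order): [33, 8, 36, None, 9, None, 45, None, 19]


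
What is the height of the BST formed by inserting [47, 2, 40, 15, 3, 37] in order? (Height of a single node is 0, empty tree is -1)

Insertion order: [47, 2, 40, 15, 3, 37]
Tree (level-order array): [47, 2, None, None, 40, 15, None, 3, 37]
Compute height bottom-up (empty subtree = -1):
  height(3) = 1 + max(-1, -1) = 0
  height(37) = 1 + max(-1, -1) = 0
  height(15) = 1 + max(0, 0) = 1
  height(40) = 1 + max(1, -1) = 2
  height(2) = 1 + max(-1, 2) = 3
  height(47) = 1 + max(3, -1) = 4
Height = 4


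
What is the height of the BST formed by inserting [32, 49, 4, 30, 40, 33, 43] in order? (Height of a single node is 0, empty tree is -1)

Insertion order: [32, 49, 4, 30, 40, 33, 43]
Tree (level-order array): [32, 4, 49, None, 30, 40, None, None, None, 33, 43]
Compute height bottom-up (empty subtree = -1):
  height(30) = 1 + max(-1, -1) = 0
  height(4) = 1 + max(-1, 0) = 1
  height(33) = 1 + max(-1, -1) = 0
  height(43) = 1 + max(-1, -1) = 0
  height(40) = 1 + max(0, 0) = 1
  height(49) = 1 + max(1, -1) = 2
  height(32) = 1 + max(1, 2) = 3
Height = 3


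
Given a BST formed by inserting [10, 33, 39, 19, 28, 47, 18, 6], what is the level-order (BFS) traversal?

Tree insertion order: [10, 33, 39, 19, 28, 47, 18, 6]
Tree (level-order array): [10, 6, 33, None, None, 19, 39, 18, 28, None, 47]
BFS from the root, enqueuing left then right child of each popped node:
  queue [10] -> pop 10, enqueue [6, 33], visited so far: [10]
  queue [6, 33] -> pop 6, enqueue [none], visited so far: [10, 6]
  queue [33] -> pop 33, enqueue [19, 39], visited so far: [10, 6, 33]
  queue [19, 39] -> pop 19, enqueue [18, 28], visited so far: [10, 6, 33, 19]
  queue [39, 18, 28] -> pop 39, enqueue [47], visited so far: [10, 6, 33, 19, 39]
  queue [18, 28, 47] -> pop 18, enqueue [none], visited so far: [10, 6, 33, 19, 39, 18]
  queue [28, 47] -> pop 28, enqueue [none], visited so far: [10, 6, 33, 19, 39, 18, 28]
  queue [47] -> pop 47, enqueue [none], visited so far: [10, 6, 33, 19, 39, 18, 28, 47]
Result: [10, 6, 33, 19, 39, 18, 28, 47]


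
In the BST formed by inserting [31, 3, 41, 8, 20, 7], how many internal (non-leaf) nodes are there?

Tree built from: [31, 3, 41, 8, 20, 7]
Tree (level-order array): [31, 3, 41, None, 8, None, None, 7, 20]
Rule: An internal node has at least one child.
Per-node child counts:
  node 31: 2 child(ren)
  node 3: 1 child(ren)
  node 8: 2 child(ren)
  node 7: 0 child(ren)
  node 20: 0 child(ren)
  node 41: 0 child(ren)
Matching nodes: [31, 3, 8]
Count of internal (non-leaf) nodes: 3


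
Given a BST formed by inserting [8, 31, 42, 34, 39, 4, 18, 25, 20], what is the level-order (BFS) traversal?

Tree insertion order: [8, 31, 42, 34, 39, 4, 18, 25, 20]
Tree (level-order array): [8, 4, 31, None, None, 18, 42, None, 25, 34, None, 20, None, None, 39]
BFS from the root, enqueuing left then right child of each popped node:
  queue [8] -> pop 8, enqueue [4, 31], visited so far: [8]
  queue [4, 31] -> pop 4, enqueue [none], visited so far: [8, 4]
  queue [31] -> pop 31, enqueue [18, 42], visited so far: [8, 4, 31]
  queue [18, 42] -> pop 18, enqueue [25], visited so far: [8, 4, 31, 18]
  queue [42, 25] -> pop 42, enqueue [34], visited so far: [8, 4, 31, 18, 42]
  queue [25, 34] -> pop 25, enqueue [20], visited so far: [8, 4, 31, 18, 42, 25]
  queue [34, 20] -> pop 34, enqueue [39], visited so far: [8, 4, 31, 18, 42, 25, 34]
  queue [20, 39] -> pop 20, enqueue [none], visited so far: [8, 4, 31, 18, 42, 25, 34, 20]
  queue [39] -> pop 39, enqueue [none], visited so far: [8, 4, 31, 18, 42, 25, 34, 20, 39]
Result: [8, 4, 31, 18, 42, 25, 34, 20, 39]


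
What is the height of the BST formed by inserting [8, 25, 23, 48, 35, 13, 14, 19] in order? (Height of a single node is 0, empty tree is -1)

Insertion order: [8, 25, 23, 48, 35, 13, 14, 19]
Tree (level-order array): [8, None, 25, 23, 48, 13, None, 35, None, None, 14, None, None, None, 19]
Compute height bottom-up (empty subtree = -1):
  height(19) = 1 + max(-1, -1) = 0
  height(14) = 1 + max(-1, 0) = 1
  height(13) = 1 + max(-1, 1) = 2
  height(23) = 1 + max(2, -1) = 3
  height(35) = 1 + max(-1, -1) = 0
  height(48) = 1 + max(0, -1) = 1
  height(25) = 1 + max(3, 1) = 4
  height(8) = 1 + max(-1, 4) = 5
Height = 5


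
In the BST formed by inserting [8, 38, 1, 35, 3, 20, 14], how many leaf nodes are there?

Tree built from: [8, 38, 1, 35, 3, 20, 14]
Tree (level-order array): [8, 1, 38, None, 3, 35, None, None, None, 20, None, 14]
Rule: A leaf has 0 children.
Per-node child counts:
  node 8: 2 child(ren)
  node 1: 1 child(ren)
  node 3: 0 child(ren)
  node 38: 1 child(ren)
  node 35: 1 child(ren)
  node 20: 1 child(ren)
  node 14: 0 child(ren)
Matching nodes: [3, 14]
Count of leaf nodes: 2


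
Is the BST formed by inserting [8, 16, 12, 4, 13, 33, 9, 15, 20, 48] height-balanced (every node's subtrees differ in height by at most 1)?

Tree (level-order array): [8, 4, 16, None, None, 12, 33, 9, 13, 20, 48, None, None, None, 15]
Definition: a tree is height-balanced if, at every node, |h(left) - h(right)| <= 1 (empty subtree has height -1).
Bottom-up per-node check:
  node 4: h_left=-1, h_right=-1, diff=0 [OK], height=0
  node 9: h_left=-1, h_right=-1, diff=0 [OK], height=0
  node 15: h_left=-1, h_right=-1, diff=0 [OK], height=0
  node 13: h_left=-1, h_right=0, diff=1 [OK], height=1
  node 12: h_left=0, h_right=1, diff=1 [OK], height=2
  node 20: h_left=-1, h_right=-1, diff=0 [OK], height=0
  node 48: h_left=-1, h_right=-1, diff=0 [OK], height=0
  node 33: h_left=0, h_right=0, diff=0 [OK], height=1
  node 16: h_left=2, h_right=1, diff=1 [OK], height=3
  node 8: h_left=0, h_right=3, diff=3 [FAIL (|0-3|=3 > 1)], height=4
Node 8 violates the condition: |0 - 3| = 3 > 1.
Result: Not balanced


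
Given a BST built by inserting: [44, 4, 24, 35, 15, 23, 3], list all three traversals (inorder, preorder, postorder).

Tree insertion order: [44, 4, 24, 35, 15, 23, 3]
Tree (level-order array): [44, 4, None, 3, 24, None, None, 15, 35, None, 23]
Inorder (L, root, R): [3, 4, 15, 23, 24, 35, 44]
Preorder (root, L, R): [44, 4, 3, 24, 15, 23, 35]
Postorder (L, R, root): [3, 23, 15, 35, 24, 4, 44]


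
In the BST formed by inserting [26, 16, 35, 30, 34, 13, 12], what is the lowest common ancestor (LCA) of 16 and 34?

Tree insertion order: [26, 16, 35, 30, 34, 13, 12]
Tree (level-order array): [26, 16, 35, 13, None, 30, None, 12, None, None, 34]
In a BST, the LCA of p=16, q=34 is the first node v on the
root-to-leaf path with p <= v <= q (go left if both < v, right if both > v).
Walk from root:
  at 26: 16 <= 26 <= 34, this is the LCA
LCA = 26


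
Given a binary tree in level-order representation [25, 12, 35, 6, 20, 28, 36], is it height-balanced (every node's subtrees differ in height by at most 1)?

Tree (level-order array): [25, 12, 35, 6, 20, 28, 36]
Definition: a tree is height-balanced if, at every node, |h(left) - h(right)| <= 1 (empty subtree has height -1).
Bottom-up per-node check:
  node 6: h_left=-1, h_right=-1, diff=0 [OK], height=0
  node 20: h_left=-1, h_right=-1, diff=0 [OK], height=0
  node 12: h_left=0, h_right=0, diff=0 [OK], height=1
  node 28: h_left=-1, h_right=-1, diff=0 [OK], height=0
  node 36: h_left=-1, h_right=-1, diff=0 [OK], height=0
  node 35: h_left=0, h_right=0, diff=0 [OK], height=1
  node 25: h_left=1, h_right=1, diff=0 [OK], height=2
All nodes satisfy the balance condition.
Result: Balanced


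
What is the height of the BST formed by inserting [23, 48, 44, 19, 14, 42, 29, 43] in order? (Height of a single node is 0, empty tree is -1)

Insertion order: [23, 48, 44, 19, 14, 42, 29, 43]
Tree (level-order array): [23, 19, 48, 14, None, 44, None, None, None, 42, None, 29, 43]
Compute height bottom-up (empty subtree = -1):
  height(14) = 1 + max(-1, -1) = 0
  height(19) = 1 + max(0, -1) = 1
  height(29) = 1 + max(-1, -1) = 0
  height(43) = 1 + max(-1, -1) = 0
  height(42) = 1 + max(0, 0) = 1
  height(44) = 1 + max(1, -1) = 2
  height(48) = 1 + max(2, -1) = 3
  height(23) = 1 + max(1, 3) = 4
Height = 4


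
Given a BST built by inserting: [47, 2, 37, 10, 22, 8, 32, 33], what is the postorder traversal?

Tree insertion order: [47, 2, 37, 10, 22, 8, 32, 33]
Tree (level-order array): [47, 2, None, None, 37, 10, None, 8, 22, None, None, None, 32, None, 33]
Postorder traversal: [8, 33, 32, 22, 10, 37, 2, 47]


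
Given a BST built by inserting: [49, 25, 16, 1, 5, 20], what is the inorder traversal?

Tree insertion order: [49, 25, 16, 1, 5, 20]
Tree (level-order array): [49, 25, None, 16, None, 1, 20, None, 5]
Inorder traversal: [1, 5, 16, 20, 25, 49]


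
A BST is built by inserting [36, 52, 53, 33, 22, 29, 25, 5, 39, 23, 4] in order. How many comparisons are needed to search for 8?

Search path for 8: 36 -> 33 -> 22 -> 5
Found: False
Comparisons: 4


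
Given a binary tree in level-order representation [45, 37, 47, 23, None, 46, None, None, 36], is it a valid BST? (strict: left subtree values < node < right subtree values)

Level-order array: [45, 37, 47, 23, None, 46, None, None, 36]
Validate using subtree bounds (lo, hi): at each node, require lo < value < hi,
then recurse left with hi=value and right with lo=value.
Preorder trace (stopping at first violation):
  at node 45 with bounds (-inf, +inf): OK
  at node 37 with bounds (-inf, 45): OK
  at node 23 with bounds (-inf, 37): OK
  at node 36 with bounds (23, 37): OK
  at node 47 with bounds (45, +inf): OK
  at node 46 with bounds (45, 47): OK
No violation found at any node.
Result: Valid BST


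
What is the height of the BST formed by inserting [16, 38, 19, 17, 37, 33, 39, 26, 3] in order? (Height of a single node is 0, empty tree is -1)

Insertion order: [16, 38, 19, 17, 37, 33, 39, 26, 3]
Tree (level-order array): [16, 3, 38, None, None, 19, 39, 17, 37, None, None, None, None, 33, None, 26]
Compute height bottom-up (empty subtree = -1):
  height(3) = 1 + max(-1, -1) = 0
  height(17) = 1 + max(-1, -1) = 0
  height(26) = 1 + max(-1, -1) = 0
  height(33) = 1 + max(0, -1) = 1
  height(37) = 1 + max(1, -1) = 2
  height(19) = 1 + max(0, 2) = 3
  height(39) = 1 + max(-1, -1) = 0
  height(38) = 1 + max(3, 0) = 4
  height(16) = 1 + max(0, 4) = 5
Height = 5


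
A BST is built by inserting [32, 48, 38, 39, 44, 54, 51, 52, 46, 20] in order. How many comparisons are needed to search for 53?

Search path for 53: 32 -> 48 -> 54 -> 51 -> 52
Found: False
Comparisons: 5


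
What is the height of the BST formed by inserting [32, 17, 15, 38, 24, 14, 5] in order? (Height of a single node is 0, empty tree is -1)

Insertion order: [32, 17, 15, 38, 24, 14, 5]
Tree (level-order array): [32, 17, 38, 15, 24, None, None, 14, None, None, None, 5]
Compute height bottom-up (empty subtree = -1):
  height(5) = 1 + max(-1, -1) = 0
  height(14) = 1 + max(0, -1) = 1
  height(15) = 1 + max(1, -1) = 2
  height(24) = 1 + max(-1, -1) = 0
  height(17) = 1 + max(2, 0) = 3
  height(38) = 1 + max(-1, -1) = 0
  height(32) = 1 + max(3, 0) = 4
Height = 4


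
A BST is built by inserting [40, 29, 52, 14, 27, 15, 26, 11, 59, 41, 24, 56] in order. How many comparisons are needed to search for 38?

Search path for 38: 40 -> 29
Found: False
Comparisons: 2


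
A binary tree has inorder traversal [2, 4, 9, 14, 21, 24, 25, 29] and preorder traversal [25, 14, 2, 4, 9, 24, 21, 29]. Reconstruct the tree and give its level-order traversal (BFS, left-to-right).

Inorder:  [2, 4, 9, 14, 21, 24, 25, 29]
Preorder: [25, 14, 2, 4, 9, 24, 21, 29]
Algorithm: preorder visits root first, so consume preorder in order;
for each root, split the current inorder slice at that value into
left-subtree inorder and right-subtree inorder, then recurse.
Recursive splits:
  root=25; inorder splits into left=[2, 4, 9, 14, 21, 24], right=[29]
  root=14; inorder splits into left=[2, 4, 9], right=[21, 24]
  root=2; inorder splits into left=[], right=[4, 9]
  root=4; inorder splits into left=[], right=[9]
  root=9; inorder splits into left=[], right=[]
  root=24; inorder splits into left=[21], right=[]
  root=21; inorder splits into left=[], right=[]
  root=29; inorder splits into left=[], right=[]
Reconstructed level-order: [25, 14, 29, 2, 24, 4, 21, 9]


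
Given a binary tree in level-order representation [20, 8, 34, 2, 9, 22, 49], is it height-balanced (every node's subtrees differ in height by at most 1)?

Tree (level-order array): [20, 8, 34, 2, 9, 22, 49]
Definition: a tree is height-balanced if, at every node, |h(left) - h(right)| <= 1 (empty subtree has height -1).
Bottom-up per-node check:
  node 2: h_left=-1, h_right=-1, diff=0 [OK], height=0
  node 9: h_left=-1, h_right=-1, diff=0 [OK], height=0
  node 8: h_left=0, h_right=0, diff=0 [OK], height=1
  node 22: h_left=-1, h_right=-1, diff=0 [OK], height=0
  node 49: h_left=-1, h_right=-1, diff=0 [OK], height=0
  node 34: h_left=0, h_right=0, diff=0 [OK], height=1
  node 20: h_left=1, h_right=1, diff=0 [OK], height=2
All nodes satisfy the balance condition.
Result: Balanced


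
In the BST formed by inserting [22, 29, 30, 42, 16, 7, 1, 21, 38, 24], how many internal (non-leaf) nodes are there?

Tree built from: [22, 29, 30, 42, 16, 7, 1, 21, 38, 24]
Tree (level-order array): [22, 16, 29, 7, 21, 24, 30, 1, None, None, None, None, None, None, 42, None, None, 38]
Rule: An internal node has at least one child.
Per-node child counts:
  node 22: 2 child(ren)
  node 16: 2 child(ren)
  node 7: 1 child(ren)
  node 1: 0 child(ren)
  node 21: 0 child(ren)
  node 29: 2 child(ren)
  node 24: 0 child(ren)
  node 30: 1 child(ren)
  node 42: 1 child(ren)
  node 38: 0 child(ren)
Matching nodes: [22, 16, 7, 29, 30, 42]
Count of internal (non-leaf) nodes: 6


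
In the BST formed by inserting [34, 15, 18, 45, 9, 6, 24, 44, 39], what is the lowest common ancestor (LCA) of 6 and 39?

Tree insertion order: [34, 15, 18, 45, 9, 6, 24, 44, 39]
Tree (level-order array): [34, 15, 45, 9, 18, 44, None, 6, None, None, 24, 39]
In a BST, the LCA of p=6, q=39 is the first node v on the
root-to-leaf path with p <= v <= q (go left if both < v, right if both > v).
Walk from root:
  at 34: 6 <= 34 <= 39, this is the LCA
LCA = 34


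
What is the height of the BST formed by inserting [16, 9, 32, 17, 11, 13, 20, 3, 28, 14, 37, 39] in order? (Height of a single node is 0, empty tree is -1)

Insertion order: [16, 9, 32, 17, 11, 13, 20, 3, 28, 14, 37, 39]
Tree (level-order array): [16, 9, 32, 3, 11, 17, 37, None, None, None, 13, None, 20, None, 39, None, 14, None, 28]
Compute height bottom-up (empty subtree = -1):
  height(3) = 1 + max(-1, -1) = 0
  height(14) = 1 + max(-1, -1) = 0
  height(13) = 1 + max(-1, 0) = 1
  height(11) = 1 + max(-1, 1) = 2
  height(9) = 1 + max(0, 2) = 3
  height(28) = 1 + max(-1, -1) = 0
  height(20) = 1 + max(-1, 0) = 1
  height(17) = 1 + max(-1, 1) = 2
  height(39) = 1 + max(-1, -1) = 0
  height(37) = 1 + max(-1, 0) = 1
  height(32) = 1 + max(2, 1) = 3
  height(16) = 1 + max(3, 3) = 4
Height = 4


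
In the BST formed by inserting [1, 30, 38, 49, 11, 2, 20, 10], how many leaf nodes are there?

Tree built from: [1, 30, 38, 49, 11, 2, 20, 10]
Tree (level-order array): [1, None, 30, 11, 38, 2, 20, None, 49, None, 10]
Rule: A leaf has 0 children.
Per-node child counts:
  node 1: 1 child(ren)
  node 30: 2 child(ren)
  node 11: 2 child(ren)
  node 2: 1 child(ren)
  node 10: 0 child(ren)
  node 20: 0 child(ren)
  node 38: 1 child(ren)
  node 49: 0 child(ren)
Matching nodes: [10, 20, 49]
Count of leaf nodes: 3


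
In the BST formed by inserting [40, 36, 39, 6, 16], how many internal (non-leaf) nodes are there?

Tree built from: [40, 36, 39, 6, 16]
Tree (level-order array): [40, 36, None, 6, 39, None, 16]
Rule: An internal node has at least one child.
Per-node child counts:
  node 40: 1 child(ren)
  node 36: 2 child(ren)
  node 6: 1 child(ren)
  node 16: 0 child(ren)
  node 39: 0 child(ren)
Matching nodes: [40, 36, 6]
Count of internal (non-leaf) nodes: 3


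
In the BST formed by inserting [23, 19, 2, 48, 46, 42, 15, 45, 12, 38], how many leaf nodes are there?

Tree built from: [23, 19, 2, 48, 46, 42, 15, 45, 12, 38]
Tree (level-order array): [23, 19, 48, 2, None, 46, None, None, 15, 42, None, 12, None, 38, 45]
Rule: A leaf has 0 children.
Per-node child counts:
  node 23: 2 child(ren)
  node 19: 1 child(ren)
  node 2: 1 child(ren)
  node 15: 1 child(ren)
  node 12: 0 child(ren)
  node 48: 1 child(ren)
  node 46: 1 child(ren)
  node 42: 2 child(ren)
  node 38: 0 child(ren)
  node 45: 0 child(ren)
Matching nodes: [12, 38, 45]
Count of leaf nodes: 3


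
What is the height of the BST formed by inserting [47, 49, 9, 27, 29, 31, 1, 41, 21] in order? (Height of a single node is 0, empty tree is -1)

Insertion order: [47, 49, 9, 27, 29, 31, 1, 41, 21]
Tree (level-order array): [47, 9, 49, 1, 27, None, None, None, None, 21, 29, None, None, None, 31, None, 41]
Compute height bottom-up (empty subtree = -1):
  height(1) = 1 + max(-1, -1) = 0
  height(21) = 1 + max(-1, -1) = 0
  height(41) = 1 + max(-1, -1) = 0
  height(31) = 1 + max(-1, 0) = 1
  height(29) = 1 + max(-1, 1) = 2
  height(27) = 1 + max(0, 2) = 3
  height(9) = 1 + max(0, 3) = 4
  height(49) = 1 + max(-1, -1) = 0
  height(47) = 1 + max(4, 0) = 5
Height = 5


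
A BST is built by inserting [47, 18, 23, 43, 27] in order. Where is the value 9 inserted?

Starting tree (level order): [47, 18, None, None, 23, None, 43, 27]
Insertion path: 47 -> 18
Result: insert 9 as left child of 18
Final tree (level order): [47, 18, None, 9, 23, None, None, None, 43, 27]


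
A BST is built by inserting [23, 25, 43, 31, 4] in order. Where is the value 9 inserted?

Starting tree (level order): [23, 4, 25, None, None, None, 43, 31]
Insertion path: 23 -> 4
Result: insert 9 as right child of 4
Final tree (level order): [23, 4, 25, None, 9, None, 43, None, None, 31]


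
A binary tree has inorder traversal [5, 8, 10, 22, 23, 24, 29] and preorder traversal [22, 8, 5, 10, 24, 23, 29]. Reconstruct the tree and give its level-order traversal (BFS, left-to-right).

Inorder:  [5, 8, 10, 22, 23, 24, 29]
Preorder: [22, 8, 5, 10, 24, 23, 29]
Algorithm: preorder visits root first, so consume preorder in order;
for each root, split the current inorder slice at that value into
left-subtree inorder and right-subtree inorder, then recurse.
Recursive splits:
  root=22; inorder splits into left=[5, 8, 10], right=[23, 24, 29]
  root=8; inorder splits into left=[5], right=[10]
  root=5; inorder splits into left=[], right=[]
  root=10; inorder splits into left=[], right=[]
  root=24; inorder splits into left=[23], right=[29]
  root=23; inorder splits into left=[], right=[]
  root=29; inorder splits into left=[], right=[]
Reconstructed level-order: [22, 8, 24, 5, 10, 23, 29]


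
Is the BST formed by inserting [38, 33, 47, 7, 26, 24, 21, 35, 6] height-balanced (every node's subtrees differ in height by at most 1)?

Tree (level-order array): [38, 33, 47, 7, 35, None, None, 6, 26, None, None, None, None, 24, None, 21]
Definition: a tree is height-balanced if, at every node, |h(left) - h(right)| <= 1 (empty subtree has height -1).
Bottom-up per-node check:
  node 6: h_left=-1, h_right=-1, diff=0 [OK], height=0
  node 21: h_left=-1, h_right=-1, diff=0 [OK], height=0
  node 24: h_left=0, h_right=-1, diff=1 [OK], height=1
  node 26: h_left=1, h_right=-1, diff=2 [FAIL (|1--1|=2 > 1)], height=2
  node 7: h_left=0, h_right=2, diff=2 [FAIL (|0-2|=2 > 1)], height=3
  node 35: h_left=-1, h_right=-1, diff=0 [OK], height=0
  node 33: h_left=3, h_right=0, diff=3 [FAIL (|3-0|=3 > 1)], height=4
  node 47: h_left=-1, h_right=-1, diff=0 [OK], height=0
  node 38: h_left=4, h_right=0, diff=4 [FAIL (|4-0|=4 > 1)], height=5
Node 26 violates the condition: |1 - -1| = 2 > 1.
Result: Not balanced


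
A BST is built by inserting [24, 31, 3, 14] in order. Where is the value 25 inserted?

Starting tree (level order): [24, 3, 31, None, 14]
Insertion path: 24 -> 31
Result: insert 25 as left child of 31
Final tree (level order): [24, 3, 31, None, 14, 25]


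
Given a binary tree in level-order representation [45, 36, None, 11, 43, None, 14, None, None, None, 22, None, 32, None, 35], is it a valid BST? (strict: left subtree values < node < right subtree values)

Level-order array: [45, 36, None, 11, 43, None, 14, None, None, None, 22, None, 32, None, 35]
Validate using subtree bounds (lo, hi): at each node, require lo < value < hi,
then recurse left with hi=value and right with lo=value.
Preorder trace (stopping at first violation):
  at node 45 with bounds (-inf, +inf): OK
  at node 36 with bounds (-inf, 45): OK
  at node 11 with bounds (-inf, 36): OK
  at node 14 with bounds (11, 36): OK
  at node 22 with bounds (14, 36): OK
  at node 32 with bounds (22, 36): OK
  at node 35 with bounds (32, 36): OK
  at node 43 with bounds (36, 45): OK
No violation found at any node.
Result: Valid BST
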